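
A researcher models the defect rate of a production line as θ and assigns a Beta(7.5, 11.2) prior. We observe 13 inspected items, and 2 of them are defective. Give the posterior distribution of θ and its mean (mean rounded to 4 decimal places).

The binomial likelihood is conjugate to the Beta prior: with 2 successes and 11 failures, the posterior is Beta(7.5+2, 11.2+11) = Beta(9.5, 22.2).
Posterior mean = α/(α+β) = 9.5/31.7 = 0.2997.

Posterior: Beta(9.5, 22.2); mean ≈ 0.2997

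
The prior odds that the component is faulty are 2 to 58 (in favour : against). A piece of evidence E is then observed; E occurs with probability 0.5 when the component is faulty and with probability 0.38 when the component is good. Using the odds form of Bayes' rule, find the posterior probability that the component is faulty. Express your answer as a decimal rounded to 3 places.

Posterior probability ≈ 0.043

Prior odds = 2/58 = 0.034483.
Likelihood ratio for E = 0.5/0.38 = 1.3158.
Posterior odds = prior odds × LR = 0.045372.
Posterior probability = odds/(1+odds) = 0.045372/1.0454 = 0.043.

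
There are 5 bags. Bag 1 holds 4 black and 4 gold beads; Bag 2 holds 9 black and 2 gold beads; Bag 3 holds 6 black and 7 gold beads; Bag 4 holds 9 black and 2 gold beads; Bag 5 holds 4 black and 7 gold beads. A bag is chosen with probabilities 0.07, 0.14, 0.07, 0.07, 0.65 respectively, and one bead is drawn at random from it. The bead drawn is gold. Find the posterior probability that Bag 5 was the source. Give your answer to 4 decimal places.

Posterior probability ≈ 0.7886

P(gold|Bag 1) = 0.5; P(gold|Bag 2) = 0.1818; P(gold|Bag 3) = 0.5385; P(gold|Bag 4) = 0.1818; P(gold|Bag 5) = 0.6364.
Prior × likelihood for each source: 0.07·0.5=0.03500, 0.14·0.1818=0.02545, 0.07·0.5385=0.03769, 0.07·0.1818=0.01273, 0.65·0.6364=0.4136. Summing gives P(gold) = 0.52451.
P(Bag 5 | gold) = 0.4136 / 0.52451 = 0.7886.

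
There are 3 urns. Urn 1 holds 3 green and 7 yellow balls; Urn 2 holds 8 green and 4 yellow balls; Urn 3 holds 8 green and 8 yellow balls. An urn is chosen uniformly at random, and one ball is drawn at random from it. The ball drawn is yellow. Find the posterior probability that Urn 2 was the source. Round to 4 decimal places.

Posterior probability ≈ 0.2174

Tabulate prior·likelihood by source: [1] prior 0.333333, lik 0.7, product 0.2333; [2] prior 0.333333, lik 0.3333, product 0.1111; [3] prior 0.333333, lik 0.5, product 0.1667.
Normalizing constant = 0.51111; the posterior for Urn 2 is its product over the sum, 0.1111/0.51111 = 0.2174.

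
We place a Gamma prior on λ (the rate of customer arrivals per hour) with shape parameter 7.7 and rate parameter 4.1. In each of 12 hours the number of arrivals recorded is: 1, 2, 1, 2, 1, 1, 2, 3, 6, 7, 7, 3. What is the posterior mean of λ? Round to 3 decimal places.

Total count ∑xᵢ = 36 over n = 12 hours.
Gamma is conjugate to the Poisson likelihood: posterior is Gamma(shape = 7.7+36 = 43.7, rate = 4.1+12 = 16.1).
Posterior mean = shape/rate = 43.7/16.1 = 2.714.

Posterior mean ≈ 2.714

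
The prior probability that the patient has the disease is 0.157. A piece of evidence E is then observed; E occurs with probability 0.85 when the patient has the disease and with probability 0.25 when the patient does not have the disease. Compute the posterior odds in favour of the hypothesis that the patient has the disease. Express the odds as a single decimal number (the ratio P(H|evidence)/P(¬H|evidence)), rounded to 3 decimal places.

Prior odds = 0.157/(1−0.157) = 0.18624. In log-odds, ln(0.18624) = -1.6807.
Add log likelihood ratio: ln(3.4000) = 1.2238.
Posterior log-odds = -0.45695, so posterior odds = exp(-0.45695) = 0.63321.

Posterior odds ≈ 0.633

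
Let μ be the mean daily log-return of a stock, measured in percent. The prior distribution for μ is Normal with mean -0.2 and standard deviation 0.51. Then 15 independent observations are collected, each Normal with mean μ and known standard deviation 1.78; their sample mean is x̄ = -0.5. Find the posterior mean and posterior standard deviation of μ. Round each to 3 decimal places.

Prior precision 1/τ₀² = 1/0.51² = 3.84468; data precision n/σ² = 15/1.78² = 4.73425.
Posterior precision = 3.84468 + 4.73425 = 8.57893, giving posterior SD = 1/√8.57893 = 0.341.
Posterior mean = (3.84468·-0.2 + 4.73425·-0.5) / 8.57893 = -0.366.

Posterior mean ≈ -0.366; posterior SD ≈ 0.341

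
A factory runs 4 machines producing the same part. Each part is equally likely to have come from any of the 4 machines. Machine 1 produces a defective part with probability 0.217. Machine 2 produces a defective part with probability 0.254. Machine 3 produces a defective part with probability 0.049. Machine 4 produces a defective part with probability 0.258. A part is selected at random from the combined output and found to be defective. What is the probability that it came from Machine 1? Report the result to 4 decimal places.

P(defective|M1) = 0.217; P(defective|M2) = 0.254; P(defective|M3) = 0.049; P(defective|M4) = 0.258.
Prior × likelihood for each source: 0.25·0.217=0.05425, 0.25·0.254=0.06350, 0.25·0.049=0.01225, 0.25·0.258=0.06450. Summing gives P(defective) = 0.19450.
P(Machine 1 | defective) = 0.05425 / 0.19450 = 0.2789.

Posterior probability ≈ 0.2789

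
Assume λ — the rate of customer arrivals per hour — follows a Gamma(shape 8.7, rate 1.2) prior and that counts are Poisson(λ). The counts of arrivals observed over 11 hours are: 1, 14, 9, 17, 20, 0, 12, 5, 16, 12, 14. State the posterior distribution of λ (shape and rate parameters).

Posterior: Gamma(shape=128.7, rate=12.2)

Total count ∑xᵢ = 120 over n = 11 hours.
Gamma is conjugate to the Poisson likelihood: posterior is Gamma(shape = 8.7+120 = 128.7, rate = 1.2+11 = 12.2).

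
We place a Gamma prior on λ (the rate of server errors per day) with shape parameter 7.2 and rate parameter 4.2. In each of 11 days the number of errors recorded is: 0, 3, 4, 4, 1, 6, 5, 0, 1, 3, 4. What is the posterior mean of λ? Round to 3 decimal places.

Total count ∑xᵢ = 31 over n = 11 days.
Gamma is conjugate to the Poisson likelihood: posterior is Gamma(shape = 7.2+31 = 38.2, rate = 4.2+11 = 15.2).
E[λ | data] = 38.2/15.2 = 2.513.

Posterior mean ≈ 2.513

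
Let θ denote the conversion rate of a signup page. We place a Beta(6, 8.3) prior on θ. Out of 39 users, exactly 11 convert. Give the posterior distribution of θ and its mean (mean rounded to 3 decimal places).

Posterior: Beta(17, 36.3); mean ≈ 0.319

The binomial likelihood is conjugate to the Beta prior: with 11 successes and 28 failures, the posterior is Beta(6+11, 8.3+28) = Beta(17, 36.3).
E[θ | data] = 17/(17+36.3) = 0.319.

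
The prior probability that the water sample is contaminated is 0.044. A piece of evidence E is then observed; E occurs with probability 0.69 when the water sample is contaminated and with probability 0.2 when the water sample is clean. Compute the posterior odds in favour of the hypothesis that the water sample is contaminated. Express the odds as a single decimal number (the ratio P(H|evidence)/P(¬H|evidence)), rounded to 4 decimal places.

Posterior odds ≈ 0.1588

Prior odds = 0.044/(1−0.044) = 0.046025. In log-odds, ln(0.046025) = -3.0786.
Add log likelihood ratio: ln(3.4500) = 1.2384.
Posterior log-odds = -1.8402, so posterior odds = exp(-1.8402) = 0.15879.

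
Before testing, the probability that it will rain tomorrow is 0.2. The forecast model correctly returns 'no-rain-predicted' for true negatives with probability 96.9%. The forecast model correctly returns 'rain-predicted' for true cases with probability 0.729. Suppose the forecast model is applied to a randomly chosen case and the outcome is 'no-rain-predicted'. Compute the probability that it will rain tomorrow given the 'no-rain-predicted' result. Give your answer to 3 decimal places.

P(H | E) ≈ 0.065

Let H be the event that it will rain tomorrow. P(H) = 0.2, so P(¬H) = 0.8. With E the 'no-rain-predicted' result, P(E|H) = 0.271 and P(E|¬H) = 0.969.
P(E) = 0.271·0.2 + 0.969·0.8 = 0.054200 + 0.77520 = 0.82940.
By Bayes' theorem, P(H|E) = 0.054200 / 0.82940 = 0.065.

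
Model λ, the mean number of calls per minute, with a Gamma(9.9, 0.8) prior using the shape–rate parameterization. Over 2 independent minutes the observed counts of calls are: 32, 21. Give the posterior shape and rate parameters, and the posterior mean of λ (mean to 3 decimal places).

Posterior: Gamma(shape=62.9, rate=2.8); mean ≈ 22.464

Total count ∑xᵢ = 53 over n = 2 minutes.
Gamma is conjugate to the Poisson likelihood: posterior is Gamma(shape = 9.9+53 = 62.9, rate = 0.8+2 = 2.8).
E[λ | data] = 62.9/2.8 = 22.464.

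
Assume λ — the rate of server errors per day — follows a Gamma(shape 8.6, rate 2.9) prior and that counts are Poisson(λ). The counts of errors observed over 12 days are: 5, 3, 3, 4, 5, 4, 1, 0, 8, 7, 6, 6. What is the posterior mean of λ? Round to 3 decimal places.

The Poisson likelihood adds the total count to the shape and the number of exposure periods to the rate. Here ∑xᵢ = 52 and n = 12, so shape 8.6→60.6 and rate 2.9→14.9.
Posterior mean = shape/rate = 60.6/14.9 = 4.067.

Posterior mean ≈ 4.067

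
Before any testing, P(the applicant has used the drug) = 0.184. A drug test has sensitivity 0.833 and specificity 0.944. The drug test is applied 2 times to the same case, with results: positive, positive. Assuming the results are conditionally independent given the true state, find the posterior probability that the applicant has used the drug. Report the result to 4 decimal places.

Let H be the event that the applicant has used the drug; start with P(H) = 0.184. P('positive'|H) = 0.833, P('positive'|¬H) = 0.056.
Update on result 1 ('positive'): P(H) ← 0.833·0.1840 / (0.833·0.1840 + 0.056·0.8160) = 0.15327/0.19897 = 0.7703.
Update on result 2 ('positive'): P(H) ← 0.833·0.7703 / (0.833·0.7703 + 0.056·0.2297) = 0.64169/0.65455 = 0.9804.

Posterior P(H) ≈ 0.9804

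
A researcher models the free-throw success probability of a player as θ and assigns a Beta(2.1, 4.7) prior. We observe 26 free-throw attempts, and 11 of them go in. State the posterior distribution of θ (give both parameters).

The binomial likelihood is conjugate to the Beta prior: with 11 successes and 15 failures, the posterior is Beta(2.1+11, 4.7+15) = Beta(13.1, 19.7).

Posterior: Beta(13.1, 19.7)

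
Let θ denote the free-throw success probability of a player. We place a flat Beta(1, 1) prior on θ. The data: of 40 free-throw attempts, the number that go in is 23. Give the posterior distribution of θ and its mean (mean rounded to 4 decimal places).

Observing 23 successes and 17 failures updates Beta(1, 1) by adding the success and failure counts to the two shape parameters: α = 1+23 = 24, β = 1+17 = 18.
Posterior mean = α/(α+β) = 24/42 = 0.5714.

Posterior: Beta(24, 18); mean ≈ 0.5714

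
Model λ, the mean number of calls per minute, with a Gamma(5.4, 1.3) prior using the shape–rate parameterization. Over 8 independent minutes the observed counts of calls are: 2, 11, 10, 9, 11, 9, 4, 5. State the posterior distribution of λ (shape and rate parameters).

Posterior: Gamma(shape=66.4, rate=9.3)

The Poisson likelihood adds the total count to the shape and the number of exposure periods to the rate. Here ∑xᵢ = 61 and n = 8, so shape 5.4→66.4 and rate 1.3→9.3.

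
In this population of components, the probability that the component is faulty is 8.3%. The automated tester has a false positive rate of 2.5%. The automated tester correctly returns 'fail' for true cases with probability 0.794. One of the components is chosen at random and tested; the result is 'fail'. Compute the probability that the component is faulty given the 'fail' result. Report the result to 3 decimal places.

Write H for 'the component is faulty'. Prior odds H:¬H = 0.083/0.917 = 0.090513. For the 'fail' outcome, the likelihood ratio is 0.794/0.025 = 31.760.
Posterior odds = 0.090513 × 31.760 = 2.8747, so P(H|E) = 2.8747/(1+2.8747) = 0.742.

P(H | E) ≈ 0.742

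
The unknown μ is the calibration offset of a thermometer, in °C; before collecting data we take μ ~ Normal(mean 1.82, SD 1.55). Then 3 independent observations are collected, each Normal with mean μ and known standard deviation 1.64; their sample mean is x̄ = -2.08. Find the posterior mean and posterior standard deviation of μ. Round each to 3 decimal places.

With known σ, the Normal prior is conjugate. Weight on the data is w = (n/σ²)/(n/σ² + 1/τ₀²) = 1.11541/(1.11541+0.416233) = 0.72824.
Posterior mean = w·x̄ + (1−w)·μ₀ = 0.72824·-2.08 + 0.27176·1.82 = -1.020. Posterior variance = 1/(1.11541+0.416233) = 0.652895, so SD = 0.808.

Posterior mean ≈ -1.020; posterior SD ≈ 0.808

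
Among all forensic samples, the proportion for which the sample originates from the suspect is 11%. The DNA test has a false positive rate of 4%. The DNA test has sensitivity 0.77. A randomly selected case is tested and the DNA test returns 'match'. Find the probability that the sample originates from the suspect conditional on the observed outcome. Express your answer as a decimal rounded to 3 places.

Write H for 'the sample originates from the suspect'. Prior odds H:¬H = 0.11/0.89 = 0.12360. For the 'match' outcome, the likelihood ratio is 0.77/0.04 = 19.250.
Posterior odds = 0.12360 × 19.250 = 2.3792, so P(H|E) = 2.3792/(1+2.3792) = 0.704.

P(H | E) ≈ 0.704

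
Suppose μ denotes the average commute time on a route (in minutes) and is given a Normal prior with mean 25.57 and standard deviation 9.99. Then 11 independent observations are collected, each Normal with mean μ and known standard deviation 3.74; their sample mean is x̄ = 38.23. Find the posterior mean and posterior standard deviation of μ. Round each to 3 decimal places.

Prior precision 1/τ₀² = 1/9.99² = 0.0100200; data precision n/σ² = 11/3.74² = 0.786411.
Posterior precision = 0.0100200 + 0.786411 = 0.796431, giving posterior SD = 1/√0.796431 = 1.121.
Posterior mean = (0.0100200·25.57 + 0.786411·38.23) / 0.796431 = 38.071.

Posterior mean ≈ 38.071; posterior SD ≈ 1.121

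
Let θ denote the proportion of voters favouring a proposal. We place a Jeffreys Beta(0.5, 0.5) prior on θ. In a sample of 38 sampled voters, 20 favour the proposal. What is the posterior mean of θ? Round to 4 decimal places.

The binomial likelihood is conjugate to the Beta prior: with 20 successes and 18 failures, the posterior is Beta(0.5+20, 0.5+18) = Beta(20.5, 18.5).
E[θ | data] = 20.5/(20.5+18.5) = 0.5256.

Posterior mean ≈ 0.5256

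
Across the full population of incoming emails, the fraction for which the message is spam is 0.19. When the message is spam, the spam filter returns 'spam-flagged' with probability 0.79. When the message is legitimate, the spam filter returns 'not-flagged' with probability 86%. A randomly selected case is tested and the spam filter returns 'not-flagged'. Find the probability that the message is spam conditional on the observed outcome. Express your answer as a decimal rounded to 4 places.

Let H be the event that the message is spam. P(H) = 0.19, so P(¬H) = 0.81. With E the 'not-flagged' result, P(E|H) = 0.21 and P(E|¬H) = 0.86.
P(E) = 0.21·0.19 + 0.86·0.81 = 0.039900 + 0.69660 = 0.73650.
By Bayes' theorem, P(H|E) = 0.039900 / 0.73650 = 0.0542.

P(H | E) ≈ 0.0542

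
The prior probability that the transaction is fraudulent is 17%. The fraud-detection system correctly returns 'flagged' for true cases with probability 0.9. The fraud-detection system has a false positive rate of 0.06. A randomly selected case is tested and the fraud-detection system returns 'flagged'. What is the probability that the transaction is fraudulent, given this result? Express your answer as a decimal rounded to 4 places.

P(H | E) ≈ 0.7544

Let H be the event that the transaction is fraudulent. P(H) = 0.17, so P(¬H) = 0.83. With E the 'flagged' result, P(E|H) = 0.9 and P(E|¬H) = 0.06.
P(E) = 0.9·0.17 + 0.06·0.83 = 0.15300 + 0.049800 = 0.20280.
By Bayes' theorem, P(H|E) = 0.15300 / 0.20280 = 0.7544.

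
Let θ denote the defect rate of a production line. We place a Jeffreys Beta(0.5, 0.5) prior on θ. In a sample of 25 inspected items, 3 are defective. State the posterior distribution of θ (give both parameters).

Posterior: Beta(3.5, 22.5)

The binomial likelihood is conjugate to the Beta prior: with 3 successes and 22 failures, the posterior is Beta(0.5+3, 0.5+22) = Beta(3.5, 22.5).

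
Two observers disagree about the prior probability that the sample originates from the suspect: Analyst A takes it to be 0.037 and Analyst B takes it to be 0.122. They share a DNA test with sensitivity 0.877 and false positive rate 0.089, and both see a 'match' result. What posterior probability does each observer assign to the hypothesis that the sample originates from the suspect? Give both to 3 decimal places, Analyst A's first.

Analyst A: 0.275; Analyst B: 0.578

The likelihood ratio for a 'match' result is 0.877/0.089 = 9.8539.
Analyst A: prior odds 0.037/0.963 = 0.038422; posterior odds 0.37860; posterior probability 0.275.
Analyst B: prior odds 0.122/0.878 = 0.13895; posterior odds 1.3692; posterior probability 0.578.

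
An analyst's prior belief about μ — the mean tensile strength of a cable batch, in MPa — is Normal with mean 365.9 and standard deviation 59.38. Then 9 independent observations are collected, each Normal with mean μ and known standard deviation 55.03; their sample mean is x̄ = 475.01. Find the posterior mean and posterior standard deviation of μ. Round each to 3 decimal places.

Prior precision 1/τ₀² = 1/59.38² = 0.00028361; data precision n/σ² = 9/55.03² = 0.00297196.
Posterior precision = 0.00028361 + 0.00297196 = 0.00325557, giving posterior SD = 1/√0.00325557 = 17.526.
Posterior mean = (0.00028361·365.9 + 0.00297196·475.01) / 0.00325557 = 465.505.

Posterior mean ≈ 465.505; posterior SD ≈ 17.526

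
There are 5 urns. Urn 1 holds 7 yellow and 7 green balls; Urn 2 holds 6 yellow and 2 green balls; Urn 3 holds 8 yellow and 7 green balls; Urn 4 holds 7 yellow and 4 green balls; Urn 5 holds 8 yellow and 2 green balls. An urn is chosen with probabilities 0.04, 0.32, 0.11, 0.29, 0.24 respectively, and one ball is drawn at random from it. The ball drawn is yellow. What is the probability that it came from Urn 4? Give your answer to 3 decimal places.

Posterior probability ≈ 0.265

P(yellow|Urn 1) = 0.5; P(yellow|Urn 2) = 0.75; P(yellow|Urn 3) = 0.5333; P(yellow|Urn 4) = 0.6364; P(yellow|Urn 5) = 0.8.
Prior × likelihood for each source: 0.04·0.5=0.02000, 0.32·0.75=0.2400, 0.11·0.5333=0.05867, 0.29·0.6364=0.1845, 0.24·0.8=0.1920. Summing gives P(yellow) = 0.69521.
P(Urn 4 | yellow) = 0.1845 / 0.69521 = 0.265.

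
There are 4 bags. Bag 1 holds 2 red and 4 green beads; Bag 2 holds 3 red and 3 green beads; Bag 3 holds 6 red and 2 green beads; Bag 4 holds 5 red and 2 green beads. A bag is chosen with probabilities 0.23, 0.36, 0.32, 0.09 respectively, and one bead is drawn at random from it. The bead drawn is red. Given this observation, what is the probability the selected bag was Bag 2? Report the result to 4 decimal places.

Posterior probability ≈ 0.3209

P(red|Bag 1) = 0.3333; P(red|Bag 2) = 0.5; P(red|Bag 3) = 0.75; P(red|Bag 4) = 0.7143.
Prior × likelihood for each source: 0.23·0.3333=0.07667, 0.36·0.5=0.1800, 0.32·0.75=0.2400, 0.09·0.7143=0.06429. Summing gives P(red) = 0.56095.
P(Bag 2 | red) = 0.1800 / 0.56095 = 0.3209.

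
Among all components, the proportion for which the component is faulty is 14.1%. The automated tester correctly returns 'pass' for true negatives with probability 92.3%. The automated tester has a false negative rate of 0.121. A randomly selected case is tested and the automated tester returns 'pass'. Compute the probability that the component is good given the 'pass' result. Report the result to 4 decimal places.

P(¬H | E) ≈ 0.9789

Write H for 'the component is faulty'. Prior odds H:¬H = 0.141/0.859 = 0.16414. For the 'pass' outcome, the likelihood ratio is 0.121/0.923 = 0.13109.
Posterior odds = 0.16414 × 0.13109 = 0.021518, so P(H|E) = 0.021518/(1+0.021518) = 0.0211. Then P(¬H|E) = 1 − 0.0211 = 0.9789.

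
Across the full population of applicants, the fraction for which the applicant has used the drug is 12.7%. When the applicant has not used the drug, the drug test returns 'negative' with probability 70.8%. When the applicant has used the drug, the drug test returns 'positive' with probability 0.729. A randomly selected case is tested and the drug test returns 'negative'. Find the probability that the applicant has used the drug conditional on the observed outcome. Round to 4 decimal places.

P(H | E) ≈ 0.0527

Write H for 'the applicant has used the drug'. Prior odds H:¬H = 0.127/0.873 = 0.14548. For the 'negative' outcome, the likelihood ratio is 0.271/0.708 = 0.38277.
Posterior odds = 0.14548 × 0.38277 = 0.055683, so P(H|E) = 0.055683/(1+0.055683) = 0.0527.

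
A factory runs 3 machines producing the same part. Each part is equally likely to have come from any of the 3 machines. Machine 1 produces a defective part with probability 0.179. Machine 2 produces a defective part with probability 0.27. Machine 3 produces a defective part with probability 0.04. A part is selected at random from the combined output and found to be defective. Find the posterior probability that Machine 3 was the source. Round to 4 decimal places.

P(defective|M1) = 0.179; P(defective|M2) = 0.27; P(defective|M3) = 0.04.
Prior × likelihood for each source: 0.333333·0.179=0.05967, 0.333333·0.27=0.09000, 0.333333·0.04=0.01333. Summing gives P(defective) = 0.16300.
P(Machine 3 | defective) = 0.01333 / 0.16300 = 0.0818.

Posterior probability ≈ 0.0818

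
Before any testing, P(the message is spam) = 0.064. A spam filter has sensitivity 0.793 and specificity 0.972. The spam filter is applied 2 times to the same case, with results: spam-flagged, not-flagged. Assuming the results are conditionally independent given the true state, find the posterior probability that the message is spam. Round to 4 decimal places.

With H the event that the message is spam, the joint likelihood of the observed sequence is P(data|H) = 0.793·0.207 = 0.16415 and P(data|¬H) = 0.028·0.972 = 0.027216.
Bayes: P(H|data) = 0.064·0.16415 / (0.064·0.16415 + 0.936·0.027216) = 0.010506/0.035980 = 0.2920.

Posterior P(H) ≈ 0.2920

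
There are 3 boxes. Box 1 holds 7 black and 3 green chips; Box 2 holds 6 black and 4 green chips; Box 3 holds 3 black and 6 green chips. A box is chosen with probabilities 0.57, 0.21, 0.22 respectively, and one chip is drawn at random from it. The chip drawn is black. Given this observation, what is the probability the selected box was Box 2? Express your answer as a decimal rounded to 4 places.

Posterior probability ≈ 0.2106

Tabulate prior·likelihood by source: [1] prior 0.57, lik 0.7, product 0.3990; [2] prior 0.21, lik 0.6, product 0.1260; [3] prior 0.22, lik 0.3333, product 0.07333.
Normalizing constant = 0.59833; the posterior for Box 2 is its product over the sum, 0.1260/0.59833 = 0.2106.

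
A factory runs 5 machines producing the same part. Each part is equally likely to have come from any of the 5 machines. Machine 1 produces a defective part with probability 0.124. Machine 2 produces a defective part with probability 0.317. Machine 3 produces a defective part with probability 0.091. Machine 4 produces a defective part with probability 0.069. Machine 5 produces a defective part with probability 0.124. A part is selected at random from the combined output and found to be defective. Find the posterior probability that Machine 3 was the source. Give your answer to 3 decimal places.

Posterior probability ≈ 0.126

Tabulate prior·likelihood by source: [1] prior 0.2, lik 0.124, product 0.02480; [2] prior 0.2, lik 0.317, product 0.06340; [3] prior 0.2, lik 0.091, product 0.01820; [4] prior 0.2, lik 0.069, product 0.01380; [5] prior 0.2, lik 0.124, product 0.02480.
Normalizing constant = 0.14500; the posterior for Machine 3 is its product over the sum, 0.01820/0.14500 = 0.126.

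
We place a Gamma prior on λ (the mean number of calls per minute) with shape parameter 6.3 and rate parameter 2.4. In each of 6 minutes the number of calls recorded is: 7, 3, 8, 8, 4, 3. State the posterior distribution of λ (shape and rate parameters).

The Poisson likelihood adds the total count to the shape and the number of exposure periods to the rate. Here ∑xᵢ = 33 and n = 6, so shape 6.3→39.3 and rate 2.4→8.4.

Posterior: Gamma(shape=39.3, rate=8.4)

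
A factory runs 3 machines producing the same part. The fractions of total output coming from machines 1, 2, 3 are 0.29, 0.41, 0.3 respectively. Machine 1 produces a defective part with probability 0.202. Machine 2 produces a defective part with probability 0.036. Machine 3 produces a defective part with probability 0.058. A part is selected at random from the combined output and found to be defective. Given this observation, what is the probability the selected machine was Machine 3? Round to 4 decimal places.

Posterior probability ≈ 0.1918

P(defective|M1) = 0.202; P(defective|M2) = 0.036; P(defective|M3) = 0.058.
Prior × likelihood for each source: 0.29·0.202=0.05858, 0.41·0.036=0.01476, 0.3·0.058=0.01740. Summing gives P(defective) = 0.090740.
P(Machine 3 | defective) = 0.01740 / 0.090740 = 0.1918.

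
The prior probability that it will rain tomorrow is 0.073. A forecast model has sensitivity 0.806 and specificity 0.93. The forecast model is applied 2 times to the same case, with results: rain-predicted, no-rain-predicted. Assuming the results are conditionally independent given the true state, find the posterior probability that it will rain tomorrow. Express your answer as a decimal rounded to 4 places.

With H the event that it will rain tomorrow, the joint likelihood of the observed sequence is P(data|H) = 0.806·0.194 = 0.15636 and P(data|¬H) = 0.07·0.93 = 0.065100.
Bayes: P(H|data) = 0.073·0.15636 / (0.073·0.15636 + 0.927·0.065100) = 0.011415/0.071762 = 0.1591.

Posterior P(H) ≈ 0.1591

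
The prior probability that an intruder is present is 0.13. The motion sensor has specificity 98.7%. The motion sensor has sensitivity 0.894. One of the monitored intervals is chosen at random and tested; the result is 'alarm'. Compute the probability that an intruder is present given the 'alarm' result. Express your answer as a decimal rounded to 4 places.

P(H | E) ≈ 0.9113

Let H be the event that an intruder is present. P(H) = 0.13, so P(¬H) = 0.87. With E the 'alarm' result, P(E|H) = 0.894 and P(E|¬H) = 0.013.
P(E) = 0.894·0.13 + 0.013·0.87 = 0.11622 + 0.011310 = 0.12753.
By Bayes' theorem, P(H|E) = 0.11622 / 0.12753 = 0.9113.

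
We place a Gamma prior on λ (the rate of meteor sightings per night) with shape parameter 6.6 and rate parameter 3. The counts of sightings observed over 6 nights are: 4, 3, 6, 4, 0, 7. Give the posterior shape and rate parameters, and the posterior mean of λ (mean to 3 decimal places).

The Poisson likelihood adds the total count to the shape and the number of exposure periods to the rate. Here ∑xᵢ = 24 and n = 6, so shape 6.6→30.6 and rate 3→9.
Posterior mean = shape/rate = 30.6/9 = 3.400.

Posterior: Gamma(shape=30.6, rate=9); mean ≈ 3.400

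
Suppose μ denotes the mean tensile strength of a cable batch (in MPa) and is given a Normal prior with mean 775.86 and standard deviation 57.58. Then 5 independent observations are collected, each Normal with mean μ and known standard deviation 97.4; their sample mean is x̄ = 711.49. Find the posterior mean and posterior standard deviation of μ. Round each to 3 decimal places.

Posterior mean ≈ 734.919; posterior SD ≈ 34.738

With known σ, the Normal prior is conjugate. Weight on the data is w = (n/σ²)/(n/σ² + 1/τ₀²) = 0.00052705/(0.00052705+0.00030162) = 0.63602.
Posterior mean = w·x̄ + (1−w)·μ₀ = 0.63602·711.49 + 0.36398·775.86 = 734.919. Posterior variance = 1/(0.00052705+0.00030162) = 1206.76, so SD = 34.738.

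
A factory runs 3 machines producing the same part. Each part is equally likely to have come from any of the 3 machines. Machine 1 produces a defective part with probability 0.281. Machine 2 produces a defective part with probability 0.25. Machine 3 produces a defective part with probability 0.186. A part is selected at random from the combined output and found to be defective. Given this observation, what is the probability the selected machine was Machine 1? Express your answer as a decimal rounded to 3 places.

P(defective|M1) = 0.281; P(defective|M2) = 0.25; P(defective|M3) = 0.186.
Prior × likelihood for each source: 0.333333·0.281=0.09367, 0.333333·0.25=0.08333, 0.333333·0.186=0.06200. Summing gives P(defective) = 0.23900.
P(Machine 1 | defective) = 0.09367 / 0.23900 = 0.392.

Posterior probability ≈ 0.392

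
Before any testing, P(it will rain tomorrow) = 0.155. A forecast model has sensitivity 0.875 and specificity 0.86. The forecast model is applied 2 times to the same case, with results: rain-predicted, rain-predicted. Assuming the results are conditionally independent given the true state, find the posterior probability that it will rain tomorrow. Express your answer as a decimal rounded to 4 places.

Let H be the event that it will rain tomorrow; start with P(H) = 0.155. P('rain-predicted'|H) = 0.875, P('rain-predicted'|¬H) = 0.14.
Update on result 1 ('rain-predicted'): P(H) ← 0.875·0.1550 / (0.875·0.1550 + 0.14·0.8450) = 0.13562/0.25393 = 0.5341.
Update on result 2 ('rain-predicted'): P(H) ← 0.875·0.5341 / (0.875·0.5341 + 0.14·0.4659) = 0.46735/0.53257 = 0.8775.

Posterior P(H) ≈ 0.8775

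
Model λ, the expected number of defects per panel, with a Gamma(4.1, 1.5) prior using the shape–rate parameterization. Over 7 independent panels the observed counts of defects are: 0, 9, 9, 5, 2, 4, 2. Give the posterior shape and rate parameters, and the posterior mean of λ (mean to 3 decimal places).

The Poisson likelihood adds the total count to the shape and the number of exposure periods to the rate. Here ∑xᵢ = 31 and n = 7, so shape 4.1→35.1 and rate 1.5→8.5.
Posterior mean = shape/rate = 35.1/8.5 = 4.129.

Posterior: Gamma(shape=35.1, rate=8.5); mean ≈ 4.129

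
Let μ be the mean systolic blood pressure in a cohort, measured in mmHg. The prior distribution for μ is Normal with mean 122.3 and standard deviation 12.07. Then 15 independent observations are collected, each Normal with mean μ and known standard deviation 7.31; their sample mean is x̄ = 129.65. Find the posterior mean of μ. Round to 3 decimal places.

Prior precision 1/τ₀² = 1/12.07² = 0.00686413; data precision n/σ² = 15/7.31² = 0.280709.
Posterior precision = 0.00686413 + 0.280709 = 0.287573.
Posterior mean = (0.00686413·122.3 + 0.280709·129.65) / 0.287573 = 129.475.

Posterior mean ≈ 129.475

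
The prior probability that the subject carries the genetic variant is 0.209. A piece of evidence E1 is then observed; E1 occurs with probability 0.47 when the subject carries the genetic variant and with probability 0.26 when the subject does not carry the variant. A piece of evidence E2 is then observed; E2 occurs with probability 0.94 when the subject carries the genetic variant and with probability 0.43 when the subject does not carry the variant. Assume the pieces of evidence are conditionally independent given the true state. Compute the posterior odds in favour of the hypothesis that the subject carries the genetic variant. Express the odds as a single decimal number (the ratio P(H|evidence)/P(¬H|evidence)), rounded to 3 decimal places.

Posterior odds ≈ 1.044

Prior odds = 0.209/(1−0.209) = 0.26422. In log-odds, ln(0.26422) = -1.3310.
Add log likelihood ratios: ln(1.8077) + ln(2.1860) = 1.3741.
Posterior log-odds = 0.043182, so posterior odds = exp(0.043182) = 1.0441.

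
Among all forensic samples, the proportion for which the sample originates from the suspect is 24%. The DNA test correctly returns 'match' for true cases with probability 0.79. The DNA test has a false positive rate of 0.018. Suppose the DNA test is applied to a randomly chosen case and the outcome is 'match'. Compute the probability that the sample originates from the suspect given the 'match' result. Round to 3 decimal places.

P(H | E) ≈ 0.933

Write H for 'the sample originates from the suspect'. Prior odds H:¬H = 0.24/0.76 = 0.31579. For the 'match' outcome, the likelihood ratio is 0.79/0.018 = 43.889.
Posterior odds = 0.31579 × 43.889 = 13.860, so P(H|E) = 13.860/(1+13.860) = 0.933.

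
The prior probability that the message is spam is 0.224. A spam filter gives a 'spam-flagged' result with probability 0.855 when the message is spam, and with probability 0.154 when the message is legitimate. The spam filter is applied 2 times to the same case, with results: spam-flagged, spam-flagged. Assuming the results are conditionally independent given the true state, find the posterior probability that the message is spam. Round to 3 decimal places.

Posterior P(H) ≈ 0.899

Let H be the event that the message is spam; start with P(H) = 0.224. P('spam-flagged'|H) = 0.855, P('spam-flagged'|¬H) = 0.154.
Update on result 1 ('spam-flagged'): P(H) ← 0.855·0.2240 / (0.855·0.2240 + 0.154·0.7760) = 0.19152/0.31102 = 0.6158.
Update on result 2 ('spam-flagged'): P(H) ← 0.855·0.6158 / (0.855·0.6158 + 0.154·0.3842) = 0.52649/0.58566 = 0.8990.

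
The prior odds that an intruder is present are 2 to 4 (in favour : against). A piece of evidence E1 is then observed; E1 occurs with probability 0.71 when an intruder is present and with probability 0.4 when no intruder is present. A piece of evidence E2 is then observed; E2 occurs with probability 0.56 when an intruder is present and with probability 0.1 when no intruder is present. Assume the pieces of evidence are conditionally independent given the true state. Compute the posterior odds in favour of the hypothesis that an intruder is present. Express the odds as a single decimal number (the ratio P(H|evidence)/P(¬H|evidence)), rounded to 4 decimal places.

Prior odds = 2/4 = 0.50000.
Likelihood ratio for E1 = 0.71/0.4 = 1.7750.
Likelihood ratio for E2 = 0.56/0.1 = 5.6000.
Posterior odds = prior odds × LR₁ × LR₂ = 4.9700.

Posterior odds ≈ 4.9700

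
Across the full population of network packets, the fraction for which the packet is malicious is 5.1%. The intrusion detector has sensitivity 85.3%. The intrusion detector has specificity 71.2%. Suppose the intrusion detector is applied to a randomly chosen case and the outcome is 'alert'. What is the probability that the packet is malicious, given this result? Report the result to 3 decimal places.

Write H for 'the packet is malicious'. Prior odds H:¬H = 0.051/0.949 = 0.053741. For the 'alert' outcome, the likelihood ratio is 0.853/0.288 = 2.9618.
Posterior odds = 0.053741 × 2.9618 = 0.15917, so P(H|E) = 0.15917/(1+0.15917) = 0.137.

P(H | E) ≈ 0.137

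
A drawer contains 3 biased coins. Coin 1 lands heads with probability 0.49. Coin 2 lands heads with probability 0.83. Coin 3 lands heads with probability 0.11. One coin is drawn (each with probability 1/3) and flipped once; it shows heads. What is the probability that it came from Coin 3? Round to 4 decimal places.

Posterior probability ≈ 0.0769

Tabulate prior·likelihood by source: [1] prior 0.333333, lik 0.49, product 0.1633; [2] prior 0.333333, lik 0.83, product 0.2767; [3] prior 0.333333, lik 0.11, product 0.03667.
Normalizing constant = 0.47667; the posterior for Coin 3 is its product over the sum, 0.03667/0.47667 = 0.0769.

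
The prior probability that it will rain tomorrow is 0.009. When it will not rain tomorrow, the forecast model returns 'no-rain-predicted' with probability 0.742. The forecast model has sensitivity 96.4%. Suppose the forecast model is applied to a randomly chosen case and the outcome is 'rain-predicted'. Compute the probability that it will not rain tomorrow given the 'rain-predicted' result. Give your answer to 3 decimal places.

P(¬H | E) ≈ 0.967

Write H for 'it will rain tomorrow'. Prior odds H:¬H = 0.009/0.991 = 0.0090817. For the 'rain-predicted' outcome, the likelihood ratio is 0.964/0.258 = 3.7364.
Posterior odds = 0.0090817 × 3.7364 = 0.033933, so P(H|E) = 0.033933/(1+0.033933) = 0.033. Then P(¬H|E) = 1 − 0.033 = 0.967.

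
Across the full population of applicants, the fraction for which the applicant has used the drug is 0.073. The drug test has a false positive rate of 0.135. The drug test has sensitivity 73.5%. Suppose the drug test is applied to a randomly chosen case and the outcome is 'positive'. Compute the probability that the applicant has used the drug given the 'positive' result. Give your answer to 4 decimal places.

P(H | E) ≈ 0.3001

Let H be the event that the applicant has used the drug. P(H) = 0.073, so P(¬H) = 0.927. With E the 'positive' result, P(E|H) = 0.735 and P(E|¬H) = 0.135.
P(E) = 0.735·0.073 + 0.135·0.927 = 0.053655 + 0.12515 = 0.17880.
By Bayes' theorem, P(H|E) = 0.053655 / 0.17880 = 0.3001.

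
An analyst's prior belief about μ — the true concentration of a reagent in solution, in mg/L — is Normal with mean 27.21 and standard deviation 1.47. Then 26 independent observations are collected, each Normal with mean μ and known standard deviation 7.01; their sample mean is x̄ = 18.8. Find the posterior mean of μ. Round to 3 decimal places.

Prior precision 1/τ₀² = 1/1.47² = 0.462770; data precision n/σ² = 26/7.01² = 0.529099.
Posterior precision = 0.462770 + 0.529099 = 0.991870.
Posterior mean = (0.462770·27.21 + 0.529099·18.8) / 0.991870 = 22.724.

Posterior mean ≈ 22.724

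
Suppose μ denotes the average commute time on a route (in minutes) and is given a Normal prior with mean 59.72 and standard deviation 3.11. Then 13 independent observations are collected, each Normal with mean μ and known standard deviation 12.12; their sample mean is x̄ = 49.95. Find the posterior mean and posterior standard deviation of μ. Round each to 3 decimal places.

Prior precision 1/τ₀² = 1/3.11² = 0.103390; data precision n/σ² = 13/12.12² = 0.0884989.
Posterior precision = 0.103390 + 0.0884989 = 0.191889, giving posterior SD = 1/√0.191889 = 2.283.
Posterior mean = (0.103390·59.72 + 0.0884989·49.95) / 0.191889 = 55.214.

Posterior mean ≈ 55.214; posterior SD ≈ 2.283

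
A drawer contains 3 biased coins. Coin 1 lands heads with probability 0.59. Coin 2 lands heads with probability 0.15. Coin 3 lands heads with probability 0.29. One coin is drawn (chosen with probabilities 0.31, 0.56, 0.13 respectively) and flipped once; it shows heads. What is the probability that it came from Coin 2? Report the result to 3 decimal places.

Tabulate prior·likelihood by source: [1] prior 0.31, lik 0.59, product 0.1829; [2] prior 0.56, lik 0.15, product 0.08400; [3] prior 0.13, lik 0.29, product 0.03770.
Normalizing constant = 0.30460; the posterior for Coin 2 is its product over the sum, 0.08400/0.30460 = 0.276.

Posterior probability ≈ 0.276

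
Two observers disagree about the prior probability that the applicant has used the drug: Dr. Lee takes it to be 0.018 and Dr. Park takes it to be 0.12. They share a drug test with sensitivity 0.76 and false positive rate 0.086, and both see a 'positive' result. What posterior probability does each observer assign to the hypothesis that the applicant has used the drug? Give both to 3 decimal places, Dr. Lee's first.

P('+'|H) = 0.76, P('+'|¬H) = 0.086.
Dr. Lee: numerator 0.76·0.018 = 0.013680; evidence = 0.013680+0.086·0.982 = 0.098132; posterior = 0.139.
Dr. Park: numerator 0.76·0.12 = 0.091200; evidence = 0.091200+0.086·0.88 = 0.16688; posterior = 0.547.

Dr. Lee: 0.139; Dr. Park: 0.547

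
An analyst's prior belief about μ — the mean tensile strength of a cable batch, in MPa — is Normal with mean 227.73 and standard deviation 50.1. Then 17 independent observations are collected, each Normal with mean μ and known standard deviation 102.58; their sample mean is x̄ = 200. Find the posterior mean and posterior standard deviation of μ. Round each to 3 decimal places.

Posterior mean ≈ 205.486; posterior SD ≈ 22.283

Prior precision 1/τ₀² = 1/50.1² = 0.00039840; data precision n/σ² = 17/102.58² = 0.00161556.
Posterior precision = 0.00039840 + 0.00161556 = 0.00201397, giving posterior SD = 1/√0.00201397 = 22.283.
Posterior mean = (0.00039840·227.73 + 0.00161556·200) / 0.00201397 = 205.486.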